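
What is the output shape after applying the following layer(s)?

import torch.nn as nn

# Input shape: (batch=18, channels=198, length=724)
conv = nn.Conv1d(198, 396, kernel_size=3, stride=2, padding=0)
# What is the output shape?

Input shape: (18, 198, 724)
Output shape: (18, 396, 361)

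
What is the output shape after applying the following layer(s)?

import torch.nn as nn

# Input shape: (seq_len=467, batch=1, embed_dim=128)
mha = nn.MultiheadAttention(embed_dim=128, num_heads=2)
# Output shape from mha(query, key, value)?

Input shape: (467, 1, 128)
Output shape: (467, 1, 128)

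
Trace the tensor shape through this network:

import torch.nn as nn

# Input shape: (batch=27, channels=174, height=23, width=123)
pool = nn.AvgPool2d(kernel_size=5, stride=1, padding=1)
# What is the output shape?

Input shape: (27, 174, 23, 123)
Output shape: (27, 174, 21, 121)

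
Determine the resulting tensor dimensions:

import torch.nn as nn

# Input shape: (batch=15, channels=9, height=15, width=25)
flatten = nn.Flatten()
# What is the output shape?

Input shape: (15, 9, 15, 25)
Output shape: (15, 3375)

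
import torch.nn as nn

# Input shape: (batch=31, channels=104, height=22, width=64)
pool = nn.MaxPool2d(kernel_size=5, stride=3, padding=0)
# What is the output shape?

Input shape: (31, 104, 22, 64)
Output shape: (31, 104, 6, 20)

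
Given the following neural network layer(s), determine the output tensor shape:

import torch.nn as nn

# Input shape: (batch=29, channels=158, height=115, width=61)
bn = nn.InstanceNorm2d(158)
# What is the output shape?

Input shape: (29, 158, 115, 61)
Output shape: (29, 158, 115, 61)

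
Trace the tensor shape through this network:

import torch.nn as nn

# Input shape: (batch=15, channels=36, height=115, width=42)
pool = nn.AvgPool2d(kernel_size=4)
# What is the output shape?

Input shape: (15, 36, 115, 42)
Output shape: (15, 36, 28, 10)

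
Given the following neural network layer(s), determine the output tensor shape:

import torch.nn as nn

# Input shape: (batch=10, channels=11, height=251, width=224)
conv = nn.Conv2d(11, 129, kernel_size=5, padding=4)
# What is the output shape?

Input shape: (10, 11, 251, 224)
Output shape: (10, 129, 255, 228)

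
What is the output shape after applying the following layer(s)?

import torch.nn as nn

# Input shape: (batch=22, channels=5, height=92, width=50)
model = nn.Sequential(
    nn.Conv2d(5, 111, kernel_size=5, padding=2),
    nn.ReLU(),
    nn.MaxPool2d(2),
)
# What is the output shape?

Input shape: (22, 5, 92, 50)
  -> after Conv2d: (22, 111, 92, 50)
  -> after ReLU: (22, 111, 92, 50)
Output shape: (22, 111, 46, 25)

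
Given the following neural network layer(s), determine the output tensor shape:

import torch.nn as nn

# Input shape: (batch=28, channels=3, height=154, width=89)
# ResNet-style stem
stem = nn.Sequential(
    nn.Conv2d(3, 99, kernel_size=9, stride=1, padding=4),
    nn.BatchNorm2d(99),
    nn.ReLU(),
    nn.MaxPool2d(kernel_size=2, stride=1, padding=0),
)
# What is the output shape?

Input shape: (28, 3, 154, 89)
  -> after Conv2d 9x9 stride=1: (28, 99, 154, 89)
Output shape: (28, 99, 153, 88)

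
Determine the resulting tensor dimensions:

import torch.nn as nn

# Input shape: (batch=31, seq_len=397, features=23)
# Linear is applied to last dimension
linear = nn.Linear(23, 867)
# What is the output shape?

Input shape: (31, 397, 23)
Output shape: (31, 397, 867)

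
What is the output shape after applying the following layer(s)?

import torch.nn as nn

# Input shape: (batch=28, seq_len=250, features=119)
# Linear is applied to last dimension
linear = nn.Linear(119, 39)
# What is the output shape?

Input shape: (28, 250, 119)
Output shape: (28, 250, 39)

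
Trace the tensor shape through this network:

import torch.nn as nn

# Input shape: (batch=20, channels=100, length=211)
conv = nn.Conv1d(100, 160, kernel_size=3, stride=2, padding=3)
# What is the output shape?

Input shape: (20, 100, 211)
Output shape: (20, 160, 108)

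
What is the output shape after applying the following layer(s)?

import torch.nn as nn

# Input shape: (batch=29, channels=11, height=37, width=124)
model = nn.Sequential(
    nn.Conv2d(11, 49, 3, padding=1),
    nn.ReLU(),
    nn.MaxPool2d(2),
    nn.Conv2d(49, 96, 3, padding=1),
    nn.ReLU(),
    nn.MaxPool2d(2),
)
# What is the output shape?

Input shape: (29, 11, 37, 124)
  -> after first Conv2d: (29, 49, 37, 124)
  -> after first MaxPool2d: (29, 49, 18, 62)
  -> after second Conv2d: (29, 96, 18, 62)
Output shape: (29, 96, 9, 31)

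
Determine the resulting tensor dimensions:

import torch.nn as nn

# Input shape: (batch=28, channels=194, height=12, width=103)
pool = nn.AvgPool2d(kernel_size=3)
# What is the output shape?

Input shape: (28, 194, 12, 103)
Output shape: (28, 194, 4, 34)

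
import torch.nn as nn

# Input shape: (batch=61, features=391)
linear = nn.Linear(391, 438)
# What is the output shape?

Input shape: (61, 391)
Output shape: (61, 438)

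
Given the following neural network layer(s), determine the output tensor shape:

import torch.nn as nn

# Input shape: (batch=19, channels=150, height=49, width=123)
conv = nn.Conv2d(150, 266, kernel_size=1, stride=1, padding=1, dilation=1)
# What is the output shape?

Input shape: (19, 150, 49, 123)
Output shape: (19, 266, 51, 125)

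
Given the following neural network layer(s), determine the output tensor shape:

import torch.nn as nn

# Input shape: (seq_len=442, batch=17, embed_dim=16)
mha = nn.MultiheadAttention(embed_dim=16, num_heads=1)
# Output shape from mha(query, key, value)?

Input shape: (442, 17, 16)
Output shape: (442, 17, 16)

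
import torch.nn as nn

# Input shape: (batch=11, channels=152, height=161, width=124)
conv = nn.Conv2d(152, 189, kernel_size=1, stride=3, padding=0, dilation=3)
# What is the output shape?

Input shape: (11, 152, 161, 124)
Output shape: (11, 189, 54, 42)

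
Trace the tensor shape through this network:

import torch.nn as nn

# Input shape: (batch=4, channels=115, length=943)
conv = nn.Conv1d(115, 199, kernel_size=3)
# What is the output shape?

Input shape: (4, 115, 943)
Output shape: (4, 199, 941)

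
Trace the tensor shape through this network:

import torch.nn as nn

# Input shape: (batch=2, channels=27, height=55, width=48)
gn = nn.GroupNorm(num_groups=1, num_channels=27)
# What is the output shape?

Input shape: (2, 27, 55, 48)
Output shape: (2, 27, 55, 48)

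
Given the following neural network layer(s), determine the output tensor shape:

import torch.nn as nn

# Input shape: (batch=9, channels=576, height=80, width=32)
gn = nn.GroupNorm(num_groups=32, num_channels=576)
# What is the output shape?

Input shape: (9, 576, 80, 32)
Output shape: (9, 576, 80, 32)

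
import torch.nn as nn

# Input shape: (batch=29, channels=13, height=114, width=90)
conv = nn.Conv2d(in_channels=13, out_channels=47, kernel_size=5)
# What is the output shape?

Input shape: (29, 13, 114, 90)
Output shape: (29, 47, 110, 86)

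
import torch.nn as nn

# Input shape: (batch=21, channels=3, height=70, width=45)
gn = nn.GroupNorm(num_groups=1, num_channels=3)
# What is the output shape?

Input shape: (21, 3, 70, 45)
Output shape: (21, 3, 70, 45)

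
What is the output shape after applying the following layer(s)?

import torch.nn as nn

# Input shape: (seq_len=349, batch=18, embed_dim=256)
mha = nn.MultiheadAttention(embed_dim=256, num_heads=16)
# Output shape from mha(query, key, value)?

Input shape: (349, 18, 256)
Output shape: (349, 18, 256)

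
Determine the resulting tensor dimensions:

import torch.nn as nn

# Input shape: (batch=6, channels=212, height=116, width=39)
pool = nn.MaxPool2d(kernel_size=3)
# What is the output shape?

Input shape: (6, 212, 116, 39)
Output shape: (6, 212, 38, 13)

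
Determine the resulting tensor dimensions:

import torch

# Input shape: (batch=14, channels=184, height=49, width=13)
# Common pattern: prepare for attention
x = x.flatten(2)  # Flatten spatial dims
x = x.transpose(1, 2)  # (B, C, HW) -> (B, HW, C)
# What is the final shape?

Input shape: (14, 184, 49, 13)
  -> after flatten(2): (14, 184, 637)
Output shape: (14, 637, 184)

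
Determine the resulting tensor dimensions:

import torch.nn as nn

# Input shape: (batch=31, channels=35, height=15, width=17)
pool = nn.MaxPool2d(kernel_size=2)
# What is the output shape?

Input shape: (31, 35, 15, 17)
Output shape: (31, 35, 7, 8)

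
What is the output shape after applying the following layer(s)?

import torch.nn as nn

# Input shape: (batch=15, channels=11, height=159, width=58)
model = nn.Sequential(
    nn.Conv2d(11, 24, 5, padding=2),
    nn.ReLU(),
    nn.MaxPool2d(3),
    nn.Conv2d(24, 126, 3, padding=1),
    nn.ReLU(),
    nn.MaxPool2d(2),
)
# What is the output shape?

Input shape: (15, 11, 159, 58)
  -> after first Conv2d: (15, 24, 159, 58)
  -> after first MaxPool2d: (15, 24, 53, 19)
  -> after second Conv2d: (15, 126, 53, 19)
Output shape: (15, 126, 26, 9)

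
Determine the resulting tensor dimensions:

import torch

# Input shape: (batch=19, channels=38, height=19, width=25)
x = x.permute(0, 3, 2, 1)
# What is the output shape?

Input shape: (19, 38, 19, 25)
Output shape: (19, 25, 19, 38)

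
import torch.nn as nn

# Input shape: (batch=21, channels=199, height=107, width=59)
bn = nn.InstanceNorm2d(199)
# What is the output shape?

Input shape: (21, 199, 107, 59)
Output shape: (21, 199, 107, 59)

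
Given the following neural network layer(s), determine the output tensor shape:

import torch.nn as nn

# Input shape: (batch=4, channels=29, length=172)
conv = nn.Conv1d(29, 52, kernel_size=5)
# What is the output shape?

Input shape: (4, 29, 172)
Output shape: (4, 52, 168)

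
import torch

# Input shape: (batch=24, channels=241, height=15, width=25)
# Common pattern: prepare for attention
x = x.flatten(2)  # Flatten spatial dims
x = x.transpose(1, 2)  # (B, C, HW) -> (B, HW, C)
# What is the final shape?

Input shape: (24, 241, 15, 25)
  -> after flatten(2): (24, 241, 375)
Output shape: (24, 375, 241)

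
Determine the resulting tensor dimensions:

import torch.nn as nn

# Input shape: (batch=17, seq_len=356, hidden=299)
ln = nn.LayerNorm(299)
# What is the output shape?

Input shape: (17, 356, 299)
Output shape: (17, 356, 299)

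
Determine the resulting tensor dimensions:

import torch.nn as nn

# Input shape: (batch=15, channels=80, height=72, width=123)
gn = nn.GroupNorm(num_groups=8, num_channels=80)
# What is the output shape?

Input shape: (15, 80, 72, 123)
Output shape: (15, 80, 72, 123)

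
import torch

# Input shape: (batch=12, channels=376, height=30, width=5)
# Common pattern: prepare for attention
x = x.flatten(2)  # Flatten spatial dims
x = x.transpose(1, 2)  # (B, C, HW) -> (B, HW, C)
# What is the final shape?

Input shape: (12, 376, 30, 5)
  -> after flatten(2): (12, 376, 150)
Output shape: (12, 150, 376)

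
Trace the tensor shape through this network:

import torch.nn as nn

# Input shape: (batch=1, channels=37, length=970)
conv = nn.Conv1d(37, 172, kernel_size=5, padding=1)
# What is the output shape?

Input shape: (1, 37, 970)
Output shape: (1, 172, 968)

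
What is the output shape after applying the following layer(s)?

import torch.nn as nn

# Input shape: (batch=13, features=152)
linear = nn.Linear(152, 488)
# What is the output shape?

Input shape: (13, 152)
Output shape: (13, 488)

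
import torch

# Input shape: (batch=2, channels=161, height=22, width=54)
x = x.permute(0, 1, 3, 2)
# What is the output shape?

Input shape: (2, 161, 22, 54)
Output shape: (2, 161, 54, 22)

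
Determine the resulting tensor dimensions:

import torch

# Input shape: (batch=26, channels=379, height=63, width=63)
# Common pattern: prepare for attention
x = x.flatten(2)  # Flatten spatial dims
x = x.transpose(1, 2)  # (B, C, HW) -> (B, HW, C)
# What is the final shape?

Input shape: (26, 379, 63, 63)
  -> after flatten(2): (26, 379, 3969)
Output shape: (26, 3969, 379)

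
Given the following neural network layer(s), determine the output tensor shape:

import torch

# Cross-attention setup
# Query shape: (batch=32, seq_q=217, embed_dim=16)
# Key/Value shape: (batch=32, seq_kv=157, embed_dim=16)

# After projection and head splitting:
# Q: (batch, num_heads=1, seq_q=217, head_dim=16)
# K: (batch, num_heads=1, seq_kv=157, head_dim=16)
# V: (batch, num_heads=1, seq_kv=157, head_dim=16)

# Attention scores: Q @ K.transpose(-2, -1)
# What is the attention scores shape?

Input shape: (32, 217, 16)
Output shape: (32, 1, 217, 157)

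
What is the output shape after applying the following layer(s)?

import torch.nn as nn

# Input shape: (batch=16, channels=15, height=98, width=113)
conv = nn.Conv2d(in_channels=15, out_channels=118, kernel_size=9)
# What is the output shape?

Input shape: (16, 15, 98, 113)
Output shape: (16, 118, 90, 105)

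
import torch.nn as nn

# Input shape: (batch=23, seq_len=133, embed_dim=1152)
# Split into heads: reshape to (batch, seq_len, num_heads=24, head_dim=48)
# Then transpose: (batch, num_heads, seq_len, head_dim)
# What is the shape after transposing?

Input shape: (23, 133, 1152)
  -> after reshape: (23, 133, 24, 48)
Output shape: (23, 24, 133, 48)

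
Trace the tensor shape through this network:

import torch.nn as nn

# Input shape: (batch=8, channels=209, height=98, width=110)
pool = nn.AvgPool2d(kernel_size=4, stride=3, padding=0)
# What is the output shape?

Input shape: (8, 209, 98, 110)
Output shape: (8, 209, 32, 36)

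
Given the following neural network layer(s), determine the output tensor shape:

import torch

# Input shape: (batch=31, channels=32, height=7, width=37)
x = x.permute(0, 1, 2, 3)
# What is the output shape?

Input shape: (31, 32, 7, 37)
Output shape: (31, 32, 7, 37)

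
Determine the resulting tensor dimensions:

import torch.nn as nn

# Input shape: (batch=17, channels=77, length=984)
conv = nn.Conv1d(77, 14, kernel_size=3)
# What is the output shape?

Input shape: (17, 77, 984)
Output shape: (17, 14, 982)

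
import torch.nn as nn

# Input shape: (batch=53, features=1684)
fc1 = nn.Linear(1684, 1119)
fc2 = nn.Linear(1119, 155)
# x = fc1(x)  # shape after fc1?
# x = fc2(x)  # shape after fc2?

Input shape: (53, 1684)
  -> after fc1: (53, 1119)
Output shape: (53, 155)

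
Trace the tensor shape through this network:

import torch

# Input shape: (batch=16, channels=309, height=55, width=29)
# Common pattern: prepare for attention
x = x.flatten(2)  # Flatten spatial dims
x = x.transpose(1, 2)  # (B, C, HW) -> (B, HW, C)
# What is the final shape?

Input shape: (16, 309, 55, 29)
  -> after flatten(2): (16, 309, 1595)
Output shape: (16, 1595, 309)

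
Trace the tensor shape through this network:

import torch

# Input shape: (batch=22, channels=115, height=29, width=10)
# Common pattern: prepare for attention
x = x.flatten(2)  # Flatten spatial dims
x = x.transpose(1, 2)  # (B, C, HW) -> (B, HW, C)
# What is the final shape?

Input shape: (22, 115, 29, 10)
  -> after flatten(2): (22, 115, 290)
Output shape: (22, 290, 115)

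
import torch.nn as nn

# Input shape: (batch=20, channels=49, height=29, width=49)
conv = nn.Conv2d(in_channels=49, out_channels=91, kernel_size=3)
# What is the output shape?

Input shape: (20, 49, 29, 49)
Output shape: (20, 91, 27, 47)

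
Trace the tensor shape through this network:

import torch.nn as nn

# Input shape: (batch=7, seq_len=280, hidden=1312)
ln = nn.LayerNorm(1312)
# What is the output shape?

Input shape: (7, 280, 1312)
Output shape: (7, 280, 1312)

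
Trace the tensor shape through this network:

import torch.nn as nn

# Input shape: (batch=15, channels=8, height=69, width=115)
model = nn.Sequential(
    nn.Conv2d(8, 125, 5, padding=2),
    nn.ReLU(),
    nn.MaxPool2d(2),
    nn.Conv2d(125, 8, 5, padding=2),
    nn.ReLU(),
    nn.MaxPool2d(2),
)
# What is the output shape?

Input shape: (15, 8, 69, 115)
  -> after first Conv2d: (15, 125, 69, 115)
  -> after first MaxPool2d: (15, 125, 34, 57)
  -> after second Conv2d: (15, 8, 34, 57)
Output shape: (15, 8, 17, 28)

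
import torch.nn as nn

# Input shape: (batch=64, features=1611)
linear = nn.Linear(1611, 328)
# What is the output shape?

Input shape: (64, 1611)
Output shape: (64, 328)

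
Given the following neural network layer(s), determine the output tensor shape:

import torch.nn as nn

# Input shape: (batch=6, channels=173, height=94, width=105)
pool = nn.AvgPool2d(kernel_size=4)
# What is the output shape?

Input shape: (6, 173, 94, 105)
Output shape: (6, 173, 23, 26)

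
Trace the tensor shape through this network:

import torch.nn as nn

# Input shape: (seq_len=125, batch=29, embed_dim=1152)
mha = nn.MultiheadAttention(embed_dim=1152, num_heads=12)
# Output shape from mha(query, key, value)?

Input shape: (125, 29, 1152)
Output shape: (125, 29, 1152)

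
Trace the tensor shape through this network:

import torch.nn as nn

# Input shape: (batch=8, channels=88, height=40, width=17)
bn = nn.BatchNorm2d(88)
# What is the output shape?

Input shape: (8, 88, 40, 17)
Output shape: (8, 88, 40, 17)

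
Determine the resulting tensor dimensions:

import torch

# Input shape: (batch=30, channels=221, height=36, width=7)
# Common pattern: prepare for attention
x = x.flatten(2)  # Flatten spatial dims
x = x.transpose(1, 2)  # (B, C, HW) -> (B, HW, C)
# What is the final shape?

Input shape: (30, 221, 36, 7)
  -> after flatten(2): (30, 221, 252)
Output shape: (30, 252, 221)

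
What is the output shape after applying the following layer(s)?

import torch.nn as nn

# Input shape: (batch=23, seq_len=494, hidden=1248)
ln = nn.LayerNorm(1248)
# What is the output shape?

Input shape: (23, 494, 1248)
Output shape: (23, 494, 1248)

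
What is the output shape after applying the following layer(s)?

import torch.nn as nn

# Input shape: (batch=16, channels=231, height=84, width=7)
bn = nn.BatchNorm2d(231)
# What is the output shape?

Input shape: (16, 231, 84, 7)
Output shape: (16, 231, 84, 7)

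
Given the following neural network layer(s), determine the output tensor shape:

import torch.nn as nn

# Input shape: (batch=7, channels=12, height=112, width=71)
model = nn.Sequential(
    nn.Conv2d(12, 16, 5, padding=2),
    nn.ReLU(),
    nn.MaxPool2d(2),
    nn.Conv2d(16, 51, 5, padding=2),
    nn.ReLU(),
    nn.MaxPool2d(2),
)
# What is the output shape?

Input shape: (7, 12, 112, 71)
  -> after first Conv2d: (7, 16, 112, 71)
  -> after first MaxPool2d: (7, 16, 56, 35)
  -> after second Conv2d: (7, 51, 56, 35)
Output shape: (7, 51, 28, 17)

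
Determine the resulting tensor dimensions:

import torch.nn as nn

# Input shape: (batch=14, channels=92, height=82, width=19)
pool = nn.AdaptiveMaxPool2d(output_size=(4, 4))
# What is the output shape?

Input shape: (14, 92, 82, 19)
Output shape: (14, 92, 4, 4)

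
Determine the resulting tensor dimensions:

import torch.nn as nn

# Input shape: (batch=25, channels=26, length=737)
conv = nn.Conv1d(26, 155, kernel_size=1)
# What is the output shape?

Input shape: (25, 26, 737)
Output shape: (25, 155, 737)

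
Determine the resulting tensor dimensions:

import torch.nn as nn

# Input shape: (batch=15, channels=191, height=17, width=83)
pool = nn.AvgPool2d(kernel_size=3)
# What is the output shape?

Input shape: (15, 191, 17, 83)
Output shape: (15, 191, 5, 27)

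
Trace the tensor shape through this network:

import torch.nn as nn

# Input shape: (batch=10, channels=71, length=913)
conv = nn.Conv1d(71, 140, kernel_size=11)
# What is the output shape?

Input shape: (10, 71, 913)
Output shape: (10, 140, 903)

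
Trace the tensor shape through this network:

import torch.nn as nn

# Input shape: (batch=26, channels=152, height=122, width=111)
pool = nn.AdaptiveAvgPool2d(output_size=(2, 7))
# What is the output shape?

Input shape: (26, 152, 122, 111)
Output shape: (26, 152, 2, 7)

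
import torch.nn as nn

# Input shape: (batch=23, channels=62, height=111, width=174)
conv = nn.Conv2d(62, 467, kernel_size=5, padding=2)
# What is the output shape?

Input shape: (23, 62, 111, 174)
Output shape: (23, 467, 111, 174)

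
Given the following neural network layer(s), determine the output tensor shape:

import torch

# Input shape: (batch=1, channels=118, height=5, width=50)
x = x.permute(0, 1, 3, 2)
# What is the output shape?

Input shape: (1, 118, 5, 50)
Output shape: (1, 118, 50, 5)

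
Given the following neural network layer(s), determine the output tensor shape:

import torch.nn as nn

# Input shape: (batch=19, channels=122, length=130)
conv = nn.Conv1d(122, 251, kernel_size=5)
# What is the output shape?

Input shape: (19, 122, 130)
Output shape: (19, 251, 126)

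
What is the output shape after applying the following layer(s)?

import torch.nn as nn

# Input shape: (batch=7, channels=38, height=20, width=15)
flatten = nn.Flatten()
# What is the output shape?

Input shape: (7, 38, 20, 15)
Output shape: (7, 11400)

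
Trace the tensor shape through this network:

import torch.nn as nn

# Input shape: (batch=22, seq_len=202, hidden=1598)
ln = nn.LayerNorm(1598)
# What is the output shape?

Input shape: (22, 202, 1598)
Output shape: (22, 202, 1598)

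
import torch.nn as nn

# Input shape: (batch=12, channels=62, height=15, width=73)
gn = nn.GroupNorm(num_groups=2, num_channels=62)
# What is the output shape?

Input shape: (12, 62, 15, 73)
Output shape: (12, 62, 15, 73)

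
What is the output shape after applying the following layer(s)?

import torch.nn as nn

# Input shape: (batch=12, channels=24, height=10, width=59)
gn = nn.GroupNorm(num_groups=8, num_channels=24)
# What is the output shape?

Input shape: (12, 24, 10, 59)
Output shape: (12, 24, 10, 59)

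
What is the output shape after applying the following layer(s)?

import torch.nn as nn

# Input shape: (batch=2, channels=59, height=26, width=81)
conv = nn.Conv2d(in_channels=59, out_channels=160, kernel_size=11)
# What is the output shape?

Input shape: (2, 59, 26, 81)
Output shape: (2, 160, 16, 71)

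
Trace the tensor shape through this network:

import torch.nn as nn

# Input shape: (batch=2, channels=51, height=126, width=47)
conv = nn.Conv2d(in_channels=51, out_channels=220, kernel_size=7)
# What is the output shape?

Input shape: (2, 51, 126, 47)
Output shape: (2, 220, 120, 41)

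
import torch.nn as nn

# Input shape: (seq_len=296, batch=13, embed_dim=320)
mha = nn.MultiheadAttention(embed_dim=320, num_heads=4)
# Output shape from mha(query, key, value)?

Input shape: (296, 13, 320)
Output shape: (296, 13, 320)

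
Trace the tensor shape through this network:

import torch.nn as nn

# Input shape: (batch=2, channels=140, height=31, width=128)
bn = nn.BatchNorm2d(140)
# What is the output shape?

Input shape: (2, 140, 31, 128)
Output shape: (2, 140, 31, 128)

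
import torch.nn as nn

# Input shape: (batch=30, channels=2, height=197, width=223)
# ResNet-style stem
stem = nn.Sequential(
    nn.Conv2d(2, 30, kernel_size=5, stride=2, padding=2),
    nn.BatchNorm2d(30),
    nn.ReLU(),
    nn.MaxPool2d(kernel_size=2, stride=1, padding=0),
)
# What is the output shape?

Input shape: (30, 2, 197, 223)
  -> after Conv2d 5x5 stride=2: (30, 30, 99, 112)
Output shape: (30, 30, 98, 111)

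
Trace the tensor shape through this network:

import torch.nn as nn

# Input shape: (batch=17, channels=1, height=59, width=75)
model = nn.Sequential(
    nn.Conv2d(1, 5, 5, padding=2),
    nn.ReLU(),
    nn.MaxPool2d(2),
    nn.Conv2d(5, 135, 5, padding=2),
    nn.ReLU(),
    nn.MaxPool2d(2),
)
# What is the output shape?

Input shape: (17, 1, 59, 75)
  -> after first Conv2d: (17, 5, 59, 75)
  -> after first MaxPool2d: (17, 5, 29, 37)
  -> after second Conv2d: (17, 135, 29, 37)
Output shape: (17, 135, 14, 18)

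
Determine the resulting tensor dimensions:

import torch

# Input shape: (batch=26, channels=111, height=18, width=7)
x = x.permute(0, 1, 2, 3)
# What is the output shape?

Input shape: (26, 111, 18, 7)
Output shape: (26, 111, 18, 7)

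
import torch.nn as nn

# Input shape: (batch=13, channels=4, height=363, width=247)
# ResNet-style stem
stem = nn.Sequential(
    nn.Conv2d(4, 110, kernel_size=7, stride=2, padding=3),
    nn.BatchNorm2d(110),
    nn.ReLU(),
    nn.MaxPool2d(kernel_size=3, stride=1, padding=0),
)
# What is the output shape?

Input shape: (13, 4, 363, 247)
  -> after Conv2d 7x7 stride=2: (13, 110, 182, 124)
Output shape: (13, 110, 180, 122)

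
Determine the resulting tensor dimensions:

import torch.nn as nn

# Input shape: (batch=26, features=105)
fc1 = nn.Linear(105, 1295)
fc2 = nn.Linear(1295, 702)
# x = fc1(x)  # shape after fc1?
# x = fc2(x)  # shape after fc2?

Input shape: (26, 105)
  -> after fc1: (26, 1295)
Output shape: (26, 702)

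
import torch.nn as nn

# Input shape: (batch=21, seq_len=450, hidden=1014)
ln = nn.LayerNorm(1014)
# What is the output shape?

Input shape: (21, 450, 1014)
Output shape: (21, 450, 1014)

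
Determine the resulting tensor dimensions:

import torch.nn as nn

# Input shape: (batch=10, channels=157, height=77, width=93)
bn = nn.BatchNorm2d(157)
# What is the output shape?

Input shape: (10, 157, 77, 93)
Output shape: (10, 157, 77, 93)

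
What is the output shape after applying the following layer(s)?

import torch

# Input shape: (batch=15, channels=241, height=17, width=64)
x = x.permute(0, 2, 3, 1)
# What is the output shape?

Input shape: (15, 241, 17, 64)
Output shape: (15, 17, 64, 241)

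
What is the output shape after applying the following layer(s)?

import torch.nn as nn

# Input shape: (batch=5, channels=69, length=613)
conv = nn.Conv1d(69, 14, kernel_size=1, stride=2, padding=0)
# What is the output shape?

Input shape: (5, 69, 613)
Output shape: (5, 14, 307)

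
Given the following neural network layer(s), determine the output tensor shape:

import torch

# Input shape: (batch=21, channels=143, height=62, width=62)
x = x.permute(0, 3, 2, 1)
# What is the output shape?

Input shape: (21, 143, 62, 62)
Output shape: (21, 62, 62, 143)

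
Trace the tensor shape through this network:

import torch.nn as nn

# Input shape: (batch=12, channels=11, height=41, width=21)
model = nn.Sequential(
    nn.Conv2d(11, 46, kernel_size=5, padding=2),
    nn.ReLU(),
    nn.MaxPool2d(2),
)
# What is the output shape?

Input shape: (12, 11, 41, 21)
  -> after Conv2d: (12, 46, 41, 21)
  -> after ReLU: (12, 46, 41, 21)
Output shape: (12, 46, 20, 10)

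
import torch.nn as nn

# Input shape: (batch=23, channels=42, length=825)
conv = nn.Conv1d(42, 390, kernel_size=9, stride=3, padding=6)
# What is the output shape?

Input shape: (23, 42, 825)
Output shape: (23, 390, 277)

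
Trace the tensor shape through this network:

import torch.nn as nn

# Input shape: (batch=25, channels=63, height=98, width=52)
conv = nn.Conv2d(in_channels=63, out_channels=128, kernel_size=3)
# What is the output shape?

Input shape: (25, 63, 98, 52)
Output shape: (25, 128, 96, 50)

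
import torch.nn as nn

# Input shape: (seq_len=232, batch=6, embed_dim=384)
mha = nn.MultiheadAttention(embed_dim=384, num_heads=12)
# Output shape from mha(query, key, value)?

Input shape: (232, 6, 384)
Output shape: (232, 6, 384)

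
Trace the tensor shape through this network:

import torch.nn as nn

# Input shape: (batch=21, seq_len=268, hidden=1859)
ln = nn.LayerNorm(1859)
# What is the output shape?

Input shape: (21, 268, 1859)
Output shape: (21, 268, 1859)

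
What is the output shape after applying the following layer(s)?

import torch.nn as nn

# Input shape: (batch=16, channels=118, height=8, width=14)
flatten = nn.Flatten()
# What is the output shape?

Input shape: (16, 118, 8, 14)
Output shape: (16, 13216)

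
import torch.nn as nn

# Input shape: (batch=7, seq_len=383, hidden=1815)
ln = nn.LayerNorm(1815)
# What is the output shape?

Input shape: (7, 383, 1815)
Output shape: (7, 383, 1815)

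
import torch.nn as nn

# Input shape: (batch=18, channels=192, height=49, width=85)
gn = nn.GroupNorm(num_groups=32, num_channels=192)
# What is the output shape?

Input shape: (18, 192, 49, 85)
Output shape: (18, 192, 49, 85)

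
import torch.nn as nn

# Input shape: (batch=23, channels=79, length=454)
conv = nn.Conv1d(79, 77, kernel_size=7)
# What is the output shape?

Input shape: (23, 79, 454)
Output shape: (23, 77, 448)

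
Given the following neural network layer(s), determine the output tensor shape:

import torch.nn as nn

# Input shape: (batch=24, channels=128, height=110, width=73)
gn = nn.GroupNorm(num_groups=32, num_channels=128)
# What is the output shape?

Input shape: (24, 128, 110, 73)
Output shape: (24, 128, 110, 73)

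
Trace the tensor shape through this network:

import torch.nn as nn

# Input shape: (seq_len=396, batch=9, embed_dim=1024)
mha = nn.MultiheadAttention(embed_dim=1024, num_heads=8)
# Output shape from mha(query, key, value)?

Input shape: (396, 9, 1024)
Output shape: (396, 9, 1024)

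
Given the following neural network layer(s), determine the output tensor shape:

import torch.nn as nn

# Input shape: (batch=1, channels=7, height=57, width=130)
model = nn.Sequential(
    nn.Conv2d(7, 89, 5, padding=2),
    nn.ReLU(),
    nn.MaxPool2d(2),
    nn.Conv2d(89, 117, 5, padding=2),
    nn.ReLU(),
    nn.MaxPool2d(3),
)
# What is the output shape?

Input shape: (1, 7, 57, 130)
  -> after first Conv2d: (1, 89, 57, 130)
  -> after first MaxPool2d: (1, 89, 28, 65)
  -> after second Conv2d: (1, 117, 28, 65)
Output shape: (1, 117, 9, 21)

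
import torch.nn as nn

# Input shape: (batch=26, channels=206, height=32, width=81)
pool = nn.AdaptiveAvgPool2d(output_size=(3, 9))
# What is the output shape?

Input shape: (26, 206, 32, 81)
Output shape: (26, 206, 3, 9)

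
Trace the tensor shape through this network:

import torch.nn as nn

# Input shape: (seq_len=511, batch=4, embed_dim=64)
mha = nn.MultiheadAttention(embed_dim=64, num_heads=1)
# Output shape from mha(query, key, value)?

Input shape: (511, 4, 64)
Output shape: (511, 4, 64)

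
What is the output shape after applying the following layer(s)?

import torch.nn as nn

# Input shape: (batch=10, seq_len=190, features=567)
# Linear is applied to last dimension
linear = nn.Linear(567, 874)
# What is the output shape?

Input shape: (10, 190, 567)
Output shape: (10, 190, 874)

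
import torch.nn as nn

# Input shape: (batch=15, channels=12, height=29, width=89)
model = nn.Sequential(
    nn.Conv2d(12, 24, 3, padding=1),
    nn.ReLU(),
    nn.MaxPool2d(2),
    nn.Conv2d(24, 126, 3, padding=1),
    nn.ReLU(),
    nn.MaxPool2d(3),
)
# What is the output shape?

Input shape: (15, 12, 29, 89)
  -> after first Conv2d: (15, 24, 29, 89)
  -> after first MaxPool2d: (15, 24, 14, 44)
  -> after second Conv2d: (15, 126, 14, 44)
Output shape: (15, 126, 4, 14)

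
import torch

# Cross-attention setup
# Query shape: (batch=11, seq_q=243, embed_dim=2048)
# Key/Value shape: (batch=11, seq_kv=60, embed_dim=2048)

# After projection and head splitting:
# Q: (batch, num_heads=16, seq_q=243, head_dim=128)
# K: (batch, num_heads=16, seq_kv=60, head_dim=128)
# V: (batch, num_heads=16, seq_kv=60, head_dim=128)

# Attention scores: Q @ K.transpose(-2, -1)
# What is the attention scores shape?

Input shape: (11, 243, 2048)
Output shape: (11, 16, 243, 60)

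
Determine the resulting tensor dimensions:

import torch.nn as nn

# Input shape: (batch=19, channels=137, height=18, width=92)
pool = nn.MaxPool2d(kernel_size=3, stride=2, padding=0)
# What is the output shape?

Input shape: (19, 137, 18, 92)
Output shape: (19, 137, 8, 45)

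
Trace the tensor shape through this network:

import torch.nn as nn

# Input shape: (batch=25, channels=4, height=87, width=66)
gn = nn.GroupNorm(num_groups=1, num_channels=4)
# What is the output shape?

Input shape: (25, 4, 87, 66)
Output shape: (25, 4, 87, 66)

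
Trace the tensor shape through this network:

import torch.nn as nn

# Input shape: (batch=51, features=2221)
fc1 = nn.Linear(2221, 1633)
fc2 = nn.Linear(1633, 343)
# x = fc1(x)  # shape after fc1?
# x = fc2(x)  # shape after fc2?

Input shape: (51, 2221)
  -> after fc1: (51, 1633)
Output shape: (51, 343)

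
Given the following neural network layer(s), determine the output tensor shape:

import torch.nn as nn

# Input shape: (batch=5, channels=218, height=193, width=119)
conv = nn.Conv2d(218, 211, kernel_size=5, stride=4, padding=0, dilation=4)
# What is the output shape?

Input shape: (5, 218, 193, 119)
Output shape: (5, 211, 45, 26)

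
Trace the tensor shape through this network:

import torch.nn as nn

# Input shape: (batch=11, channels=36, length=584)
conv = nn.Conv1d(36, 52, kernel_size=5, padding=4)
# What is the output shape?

Input shape: (11, 36, 584)
Output shape: (11, 52, 588)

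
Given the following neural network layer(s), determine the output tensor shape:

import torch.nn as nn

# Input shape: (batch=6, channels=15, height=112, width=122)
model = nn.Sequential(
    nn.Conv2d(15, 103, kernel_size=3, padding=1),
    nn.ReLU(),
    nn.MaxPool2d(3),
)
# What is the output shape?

Input shape: (6, 15, 112, 122)
  -> after Conv2d: (6, 103, 112, 122)
  -> after ReLU: (6, 103, 112, 122)
Output shape: (6, 103, 37, 40)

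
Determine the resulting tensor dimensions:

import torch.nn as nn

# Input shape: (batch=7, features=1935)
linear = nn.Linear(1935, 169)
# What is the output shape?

Input shape: (7, 1935)
Output shape: (7, 169)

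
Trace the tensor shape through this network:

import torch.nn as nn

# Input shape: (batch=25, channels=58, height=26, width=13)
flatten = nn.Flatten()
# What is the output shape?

Input shape: (25, 58, 26, 13)
Output shape: (25, 19604)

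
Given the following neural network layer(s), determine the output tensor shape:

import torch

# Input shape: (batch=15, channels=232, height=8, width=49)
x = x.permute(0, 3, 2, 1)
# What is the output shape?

Input shape: (15, 232, 8, 49)
Output shape: (15, 49, 8, 232)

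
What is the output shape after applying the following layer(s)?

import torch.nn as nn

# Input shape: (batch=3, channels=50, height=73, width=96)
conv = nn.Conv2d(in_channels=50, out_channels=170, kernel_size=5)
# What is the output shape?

Input shape: (3, 50, 73, 96)
Output shape: (3, 170, 69, 92)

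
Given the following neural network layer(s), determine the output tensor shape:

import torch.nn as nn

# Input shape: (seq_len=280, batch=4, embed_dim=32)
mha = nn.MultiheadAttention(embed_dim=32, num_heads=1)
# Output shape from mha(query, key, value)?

Input shape: (280, 4, 32)
Output shape: (280, 4, 32)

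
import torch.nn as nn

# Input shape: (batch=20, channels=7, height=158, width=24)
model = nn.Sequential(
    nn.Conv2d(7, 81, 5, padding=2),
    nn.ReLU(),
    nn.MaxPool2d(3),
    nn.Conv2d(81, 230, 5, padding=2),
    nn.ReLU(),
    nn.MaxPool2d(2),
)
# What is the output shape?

Input shape: (20, 7, 158, 24)
  -> after first Conv2d: (20, 81, 158, 24)
  -> after first MaxPool2d: (20, 81, 52, 8)
  -> after second Conv2d: (20, 230, 52, 8)
Output shape: (20, 230, 26, 4)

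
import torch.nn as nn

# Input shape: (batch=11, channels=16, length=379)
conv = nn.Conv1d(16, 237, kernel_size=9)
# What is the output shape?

Input shape: (11, 16, 379)
Output shape: (11, 237, 371)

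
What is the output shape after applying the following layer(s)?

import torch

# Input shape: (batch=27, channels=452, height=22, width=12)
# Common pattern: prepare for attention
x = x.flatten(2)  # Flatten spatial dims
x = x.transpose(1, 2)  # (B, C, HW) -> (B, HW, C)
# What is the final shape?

Input shape: (27, 452, 22, 12)
  -> after flatten(2): (27, 452, 264)
Output shape: (27, 264, 452)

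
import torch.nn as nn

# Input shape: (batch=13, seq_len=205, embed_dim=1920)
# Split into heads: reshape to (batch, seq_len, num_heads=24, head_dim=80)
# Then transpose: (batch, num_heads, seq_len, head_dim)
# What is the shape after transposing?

Input shape: (13, 205, 1920)
  -> after reshape: (13, 205, 24, 80)
Output shape: (13, 24, 205, 80)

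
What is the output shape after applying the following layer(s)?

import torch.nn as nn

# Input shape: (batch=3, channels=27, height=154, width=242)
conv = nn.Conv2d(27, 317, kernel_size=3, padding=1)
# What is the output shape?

Input shape: (3, 27, 154, 242)
Output shape: (3, 317, 154, 242)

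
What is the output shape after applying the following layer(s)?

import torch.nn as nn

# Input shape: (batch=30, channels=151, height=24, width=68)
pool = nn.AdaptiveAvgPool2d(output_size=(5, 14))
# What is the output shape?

Input shape: (30, 151, 24, 68)
Output shape: (30, 151, 5, 14)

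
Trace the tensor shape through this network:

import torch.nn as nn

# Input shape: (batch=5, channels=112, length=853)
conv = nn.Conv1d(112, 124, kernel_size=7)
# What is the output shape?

Input shape: (5, 112, 853)
Output shape: (5, 124, 847)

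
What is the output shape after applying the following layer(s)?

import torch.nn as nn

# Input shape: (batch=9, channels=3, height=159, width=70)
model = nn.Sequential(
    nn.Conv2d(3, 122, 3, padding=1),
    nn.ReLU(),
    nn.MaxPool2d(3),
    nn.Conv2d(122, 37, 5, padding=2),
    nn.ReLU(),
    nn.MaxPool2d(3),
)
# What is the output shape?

Input shape: (9, 3, 159, 70)
  -> after first Conv2d: (9, 122, 159, 70)
  -> after first MaxPool2d: (9, 122, 53, 23)
  -> after second Conv2d: (9, 37, 53, 23)
Output shape: (9, 37, 17, 7)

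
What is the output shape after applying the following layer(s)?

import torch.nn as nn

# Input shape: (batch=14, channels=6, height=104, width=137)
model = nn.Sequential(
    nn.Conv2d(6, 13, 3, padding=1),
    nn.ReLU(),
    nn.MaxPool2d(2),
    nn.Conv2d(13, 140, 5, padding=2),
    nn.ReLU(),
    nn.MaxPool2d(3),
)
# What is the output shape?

Input shape: (14, 6, 104, 137)
  -> after first Conv2d: (14, 13, 104, 137)
  -> after first MaxPool2d: (14, 13, 52, 68)
  -> after second Conv2d: (14, 140, 52, 68)
Output shape: (14, 140, 17, 22)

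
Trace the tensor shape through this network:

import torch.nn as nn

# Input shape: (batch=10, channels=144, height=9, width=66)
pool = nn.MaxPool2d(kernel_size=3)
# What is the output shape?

Input shape: (10, 144, 9, 66)
Output shape: (10, 144, 3, 22)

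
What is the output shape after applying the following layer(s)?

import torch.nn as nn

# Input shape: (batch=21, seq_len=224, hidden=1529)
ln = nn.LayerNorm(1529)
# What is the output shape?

Input shape: (21, 224, 1529)
Output shape: (21, 224, 1529)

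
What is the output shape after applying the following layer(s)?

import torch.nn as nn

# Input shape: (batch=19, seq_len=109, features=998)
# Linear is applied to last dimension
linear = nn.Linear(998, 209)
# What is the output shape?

Input shape: (19, 109, 998)
Output shape: (19, 109, 209)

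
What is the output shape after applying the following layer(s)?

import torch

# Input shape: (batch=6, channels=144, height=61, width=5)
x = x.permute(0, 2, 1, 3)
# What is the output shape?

Input shape: (6, 144, 61, 5)
Output shape: (6, 61, 144, 5)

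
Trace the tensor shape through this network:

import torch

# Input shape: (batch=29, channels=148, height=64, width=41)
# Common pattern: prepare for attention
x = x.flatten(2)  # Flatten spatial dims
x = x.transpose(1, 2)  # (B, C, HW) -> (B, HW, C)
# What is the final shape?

Input shape: (29, 148, 64, 41)
  -> after flatten(2): (29, 148, 2624)
Output shape: (29, 2624, 148)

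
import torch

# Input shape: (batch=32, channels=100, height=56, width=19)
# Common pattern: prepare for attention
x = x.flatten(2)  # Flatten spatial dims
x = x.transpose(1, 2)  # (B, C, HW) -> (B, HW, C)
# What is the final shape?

Input shape: (32, 100, 56, 19)
  -> after flatten(2): (32, 100, 1064)
Output shape: (32, 1064, 100)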